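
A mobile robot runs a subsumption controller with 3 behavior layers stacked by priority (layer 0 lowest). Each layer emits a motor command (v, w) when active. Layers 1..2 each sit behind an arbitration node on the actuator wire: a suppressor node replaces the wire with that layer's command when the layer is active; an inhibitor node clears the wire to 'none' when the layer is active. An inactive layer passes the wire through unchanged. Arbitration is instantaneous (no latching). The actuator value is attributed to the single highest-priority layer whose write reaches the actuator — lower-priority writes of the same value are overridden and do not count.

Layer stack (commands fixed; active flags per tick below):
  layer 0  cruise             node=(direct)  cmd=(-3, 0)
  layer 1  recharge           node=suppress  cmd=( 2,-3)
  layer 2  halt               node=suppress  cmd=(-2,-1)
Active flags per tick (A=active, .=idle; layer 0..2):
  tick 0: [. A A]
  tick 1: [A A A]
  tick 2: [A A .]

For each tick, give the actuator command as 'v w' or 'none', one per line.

-2 -1
-2 -1
2 -3

tick 0:
  L0 cruise: idle → wire = none
  L1 recharge: active, suppressor → wire = (2, -3)
  L2 halt: active, suppressor → wire = (-2, -1)
  actuator = (-2, -1)
tick 1:
  L0 cruise: active, feeds wire = (-3, 0)
  L1 recharge: active, suppressor → wire = (2, -3)
  L2 halt: active, suppressor → wire = (-2, -1)
  actuator = (-2, -1)
tick 2:
  L0 cruise: active, feeds wire = (-3, 0)
  L1 recharge: active, suppressor → wire = (2, -3)
  L2 halt: idle → wire stays (2, -3)
  actuator = (2, -3)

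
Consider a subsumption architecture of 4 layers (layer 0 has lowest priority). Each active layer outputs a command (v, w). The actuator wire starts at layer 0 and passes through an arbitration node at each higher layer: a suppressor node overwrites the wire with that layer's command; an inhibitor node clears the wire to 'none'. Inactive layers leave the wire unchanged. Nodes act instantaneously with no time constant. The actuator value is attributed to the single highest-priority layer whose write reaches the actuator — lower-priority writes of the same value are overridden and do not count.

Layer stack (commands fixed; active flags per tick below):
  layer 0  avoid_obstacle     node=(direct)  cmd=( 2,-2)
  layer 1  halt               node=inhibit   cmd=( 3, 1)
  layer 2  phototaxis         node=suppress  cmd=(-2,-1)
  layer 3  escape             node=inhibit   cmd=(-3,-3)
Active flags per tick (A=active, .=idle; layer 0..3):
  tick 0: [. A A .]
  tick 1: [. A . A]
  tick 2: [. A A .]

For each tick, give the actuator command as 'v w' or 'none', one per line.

tick 0:
  [0] avoid_obstacle off; wire := none
  [1] halt on (inhibit); wire := none
  [2] phototaxis on (suppress); wire := (-2, -1)
  [3] escape off; pass (-2, -1)
  output (-2, -1)
tick 1:
  [0] avoid_obstacle off; wire := none
  [1] halt on (inhibit); wire := none
  [2] phototaxis off; pass none
  [3] escape on (inhibit); wire := none
  output none
tick 2:
  [0] avoid_obstacle off; wire := none
  [1] halt on (inhibit); wire := none
  [2] phototaxis on (suppress); wire := (-2, -1)
  [3] escape off; pass (-2, -1)
  output (-2, -1)

-2 -1
none
-2 -1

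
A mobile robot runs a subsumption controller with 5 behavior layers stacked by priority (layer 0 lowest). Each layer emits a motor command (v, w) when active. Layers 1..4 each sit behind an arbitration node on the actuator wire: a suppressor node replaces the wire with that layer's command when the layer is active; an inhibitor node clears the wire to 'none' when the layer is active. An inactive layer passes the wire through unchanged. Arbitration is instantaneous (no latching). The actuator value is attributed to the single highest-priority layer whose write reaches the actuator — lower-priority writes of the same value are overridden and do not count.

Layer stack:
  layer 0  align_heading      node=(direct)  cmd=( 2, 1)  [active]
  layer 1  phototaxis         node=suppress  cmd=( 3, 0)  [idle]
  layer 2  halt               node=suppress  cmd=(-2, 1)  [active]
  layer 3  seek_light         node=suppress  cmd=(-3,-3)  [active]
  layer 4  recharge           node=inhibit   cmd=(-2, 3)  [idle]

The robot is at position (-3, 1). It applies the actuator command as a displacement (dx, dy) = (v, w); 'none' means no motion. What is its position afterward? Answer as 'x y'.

L0 align_heading: active, feeds wire = (2, 1)
L1 phototaxis: idle → wire stays (2, 1)
L2 halt: active, suppressor → wire = (-2, 1)
L3 seek_light: active, suppressor → wire = (-3, -3)
L4 recharge: idle → wire stays (-3, -3)
actuator = (-3, -3)
position: (-3, 1) + (-3, -3) = (-6, -2)

-6 -2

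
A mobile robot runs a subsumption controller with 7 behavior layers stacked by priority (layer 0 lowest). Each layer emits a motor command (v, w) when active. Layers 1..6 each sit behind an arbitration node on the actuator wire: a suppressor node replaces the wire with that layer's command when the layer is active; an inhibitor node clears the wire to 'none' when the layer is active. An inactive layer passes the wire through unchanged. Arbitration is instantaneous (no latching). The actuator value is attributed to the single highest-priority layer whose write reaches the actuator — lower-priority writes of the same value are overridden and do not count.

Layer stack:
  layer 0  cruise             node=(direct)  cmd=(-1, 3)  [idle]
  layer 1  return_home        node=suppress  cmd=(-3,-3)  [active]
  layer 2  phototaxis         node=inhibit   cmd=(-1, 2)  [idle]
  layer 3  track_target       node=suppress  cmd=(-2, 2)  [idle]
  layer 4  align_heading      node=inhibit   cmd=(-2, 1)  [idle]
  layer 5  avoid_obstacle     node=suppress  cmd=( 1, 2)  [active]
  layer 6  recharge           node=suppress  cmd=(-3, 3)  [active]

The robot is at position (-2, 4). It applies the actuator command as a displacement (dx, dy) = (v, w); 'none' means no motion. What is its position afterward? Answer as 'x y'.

layer 0 (cruise) idle — none
layer 1 (return_home) active — suppresses: (-3, -3)
layer 2 (phototaxis) idle — unchanged: (-3, -3)
layer 3 (track_target) idle — unchanged: (-3, -3)
layer 4 (align_heading) idle — unchanged: (-3, -3)
layer 5 (avoid_obstacle) active — suppresses: (1, 2)
layer 6 (recharge) active — suppresses: (-3, 3)
→ actuator (-3, 3)
position: (-2, 4) + (-3, 3) = (-5, 7)

-5 7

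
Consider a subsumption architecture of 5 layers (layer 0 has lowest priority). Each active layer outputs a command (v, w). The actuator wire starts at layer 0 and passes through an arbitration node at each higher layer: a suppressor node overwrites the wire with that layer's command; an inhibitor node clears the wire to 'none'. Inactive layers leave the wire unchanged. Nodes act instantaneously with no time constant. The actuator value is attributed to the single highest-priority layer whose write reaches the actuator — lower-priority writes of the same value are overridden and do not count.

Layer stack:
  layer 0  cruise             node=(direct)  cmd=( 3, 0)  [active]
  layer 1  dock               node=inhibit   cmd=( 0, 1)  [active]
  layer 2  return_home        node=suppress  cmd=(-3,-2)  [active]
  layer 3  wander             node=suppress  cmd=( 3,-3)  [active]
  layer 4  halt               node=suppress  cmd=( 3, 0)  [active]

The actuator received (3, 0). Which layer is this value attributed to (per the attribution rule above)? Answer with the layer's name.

halt

layer 0 (cruise) active — direct: (3, 0)
layer 1 (dock) active — inhibits: none
layer 2 (return_home) active — suppresses: (-3, -2)
layer 3 (wander) active — suppresses: (3, -3)
layer 4 (halt) active — suppresses: (3, 0)
→ actuator (3, 0)
last writer: layer 4 = halt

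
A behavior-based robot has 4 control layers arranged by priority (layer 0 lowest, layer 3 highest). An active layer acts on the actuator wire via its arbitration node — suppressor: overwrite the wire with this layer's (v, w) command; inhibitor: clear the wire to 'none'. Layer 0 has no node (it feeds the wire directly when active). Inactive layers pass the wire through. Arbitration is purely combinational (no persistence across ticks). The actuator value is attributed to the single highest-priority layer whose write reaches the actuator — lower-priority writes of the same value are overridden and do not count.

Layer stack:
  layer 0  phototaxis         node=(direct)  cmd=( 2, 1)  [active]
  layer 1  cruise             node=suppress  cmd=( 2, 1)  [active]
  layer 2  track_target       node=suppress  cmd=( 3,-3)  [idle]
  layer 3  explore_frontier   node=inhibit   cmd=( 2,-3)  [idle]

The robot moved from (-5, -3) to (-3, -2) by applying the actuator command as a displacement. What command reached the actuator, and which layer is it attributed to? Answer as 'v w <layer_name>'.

2 1 cruise

displacement = (-3, -2) − (-5, -3) = (2, 1)
layer 0 (phototaxis) active — direct: (2, 1)
layer 1 (cruise) active — suppresses: (2, 1)
layer 2 (track_target) idle — unchanged: (2, 1)
layer 3 (explore_frontier) idle — unchanged: (2, 1)
→ actuator (2, 1) — from layer 1 (cruise)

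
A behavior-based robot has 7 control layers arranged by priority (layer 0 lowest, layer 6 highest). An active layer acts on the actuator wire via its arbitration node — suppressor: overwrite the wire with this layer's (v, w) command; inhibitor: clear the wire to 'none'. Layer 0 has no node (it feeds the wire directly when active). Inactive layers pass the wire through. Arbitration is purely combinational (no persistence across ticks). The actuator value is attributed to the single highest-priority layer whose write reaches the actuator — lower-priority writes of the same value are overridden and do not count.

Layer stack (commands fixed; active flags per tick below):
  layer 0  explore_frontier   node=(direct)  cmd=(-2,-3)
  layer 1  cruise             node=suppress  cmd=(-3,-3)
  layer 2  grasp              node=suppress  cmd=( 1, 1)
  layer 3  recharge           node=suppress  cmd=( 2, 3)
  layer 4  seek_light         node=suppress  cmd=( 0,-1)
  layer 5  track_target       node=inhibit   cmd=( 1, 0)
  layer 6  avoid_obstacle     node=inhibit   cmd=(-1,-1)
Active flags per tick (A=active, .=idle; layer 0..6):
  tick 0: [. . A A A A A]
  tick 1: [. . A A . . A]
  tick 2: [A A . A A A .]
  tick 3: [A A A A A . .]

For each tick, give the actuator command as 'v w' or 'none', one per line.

none
none
none
0 -1

tick 0:
  [0] explore_frontier off; wire := none
  [1] cruise off; pass none
  [2] grasp on (suppress); wire := (1, 1)
  [3] recharge on (suppress); wire := (2, 3)
  [4] seek_light on (suppress); wire := (0, -1)
  [5] track_target on (inhibit); wire := none
  [6] avoid_obstacle on (inhibit); wire := none
  output none
tick 1:
  [0] explore_frontier off; wire := none
  [1] cruise off; pass none
  [2] grasp on (suppress); wire := (1, 1)
  [3] recharge on (suppress); wire := (2, 3)
  [4] seek_light off; pass (2, 3)
  [5] track_target off; pass (2, 3)
  [6] avoid_obstacle on (inhibit); wire := none
  output none
tick 2:
  [0] explore_frontier on; wire := (-2, -3)
  [1] cruise on (suppress); wire := (-3, -3)
  [2] grasp off; pass (-3, -3)
  [3] recharge on (suppress); wire := (2, 3)
  [4] seek_light on (suppress); wire := (0, -1)
  [5] track_target on (inhibit); wire := none
  [6] avoid_obstacle off; pass none
  output none
tick 3:
  [0] explore_frontier on; wire := (-2, -3)
  [1] cruise on (suppress); wire := (-3, -3)
  [2] grasp on (suppress); wire := (1, 1)
  [3] recharge on (suppress); wire := (2, 3)
  [4] seek_light on (suppress); wire := (0, -1)
  [5] track_target off; pass (0, -1)
  [6] avoid_obstacle off; pass (0, -1)
  output (0, -1)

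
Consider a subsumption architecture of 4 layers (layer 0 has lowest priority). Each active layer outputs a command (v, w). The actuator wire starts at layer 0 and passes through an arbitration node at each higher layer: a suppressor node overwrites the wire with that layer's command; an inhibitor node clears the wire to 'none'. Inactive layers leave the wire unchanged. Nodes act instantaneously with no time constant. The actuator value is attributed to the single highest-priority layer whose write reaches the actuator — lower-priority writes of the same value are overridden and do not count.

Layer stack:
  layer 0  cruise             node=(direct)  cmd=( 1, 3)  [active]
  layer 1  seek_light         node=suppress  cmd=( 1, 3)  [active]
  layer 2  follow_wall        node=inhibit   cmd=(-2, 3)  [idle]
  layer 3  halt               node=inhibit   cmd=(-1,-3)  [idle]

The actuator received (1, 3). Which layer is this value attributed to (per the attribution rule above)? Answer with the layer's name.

L0 cruise: active, feeds wire = (1, 3)
L1 seek_light: active, suppressor → wire = (1, 3)
L2 follow_wall: idle → wire stays (1, 3)
L3 halt: idle → wire stays (1, 3)
actuator = (1, 3)
last writer: layer 1 = seek_light

seek_light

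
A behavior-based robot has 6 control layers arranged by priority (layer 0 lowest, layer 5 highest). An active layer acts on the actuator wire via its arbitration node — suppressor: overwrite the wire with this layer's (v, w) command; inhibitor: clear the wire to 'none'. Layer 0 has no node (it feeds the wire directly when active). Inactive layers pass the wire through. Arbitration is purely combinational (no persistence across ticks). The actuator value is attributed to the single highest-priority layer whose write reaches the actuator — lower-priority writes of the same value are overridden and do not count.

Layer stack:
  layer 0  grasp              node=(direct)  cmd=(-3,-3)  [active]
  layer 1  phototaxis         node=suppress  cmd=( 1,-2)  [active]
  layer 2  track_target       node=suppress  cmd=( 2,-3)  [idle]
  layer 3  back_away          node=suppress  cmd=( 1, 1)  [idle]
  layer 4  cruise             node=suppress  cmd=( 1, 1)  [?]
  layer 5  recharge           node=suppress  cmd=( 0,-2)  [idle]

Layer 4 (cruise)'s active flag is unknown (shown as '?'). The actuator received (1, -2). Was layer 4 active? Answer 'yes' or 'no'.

If layer 4 is active=yes:
  actuator would be (1, 1)
If layer 4 is active=no:
  actuator would be (1, -2)
Observed (1, -2), so layer 4 was idle.

no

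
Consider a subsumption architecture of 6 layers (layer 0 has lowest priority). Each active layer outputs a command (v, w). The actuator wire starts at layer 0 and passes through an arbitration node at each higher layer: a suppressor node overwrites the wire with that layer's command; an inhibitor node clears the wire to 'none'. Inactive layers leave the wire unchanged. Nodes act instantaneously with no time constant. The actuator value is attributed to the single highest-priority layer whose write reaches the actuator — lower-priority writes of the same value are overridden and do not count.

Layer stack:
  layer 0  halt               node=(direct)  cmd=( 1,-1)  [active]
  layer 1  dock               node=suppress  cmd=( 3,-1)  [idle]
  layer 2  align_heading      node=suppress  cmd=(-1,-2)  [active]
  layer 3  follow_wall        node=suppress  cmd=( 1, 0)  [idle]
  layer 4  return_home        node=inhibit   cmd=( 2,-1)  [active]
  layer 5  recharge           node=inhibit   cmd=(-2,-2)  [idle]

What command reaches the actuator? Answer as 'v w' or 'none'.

[0] halt on; wire := (1, -1)
[1] dock off; pass (1, -1)
[2] align_heading on (suppress); wire := (-1, -2)
[3] follow_wall off; pass (-1, -2)
[4] return_home on (inhibit); wire := none
[5] recharge off; pass none
output none

none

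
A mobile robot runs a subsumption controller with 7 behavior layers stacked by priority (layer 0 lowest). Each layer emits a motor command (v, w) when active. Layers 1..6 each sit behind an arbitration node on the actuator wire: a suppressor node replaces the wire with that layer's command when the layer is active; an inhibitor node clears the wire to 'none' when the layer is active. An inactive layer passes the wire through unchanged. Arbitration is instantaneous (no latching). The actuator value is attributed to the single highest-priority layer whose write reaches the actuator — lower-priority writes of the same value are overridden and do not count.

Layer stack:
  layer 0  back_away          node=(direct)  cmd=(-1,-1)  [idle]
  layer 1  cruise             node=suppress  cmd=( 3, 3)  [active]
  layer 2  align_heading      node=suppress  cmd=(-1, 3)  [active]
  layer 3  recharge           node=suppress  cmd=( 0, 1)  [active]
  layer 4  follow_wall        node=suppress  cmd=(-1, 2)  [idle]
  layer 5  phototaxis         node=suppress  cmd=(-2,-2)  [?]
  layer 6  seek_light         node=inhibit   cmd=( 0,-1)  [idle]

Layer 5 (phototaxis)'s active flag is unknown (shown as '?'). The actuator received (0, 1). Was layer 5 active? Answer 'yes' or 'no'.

no

If layer 5 is active=yes:
  actuator would be (-2, -2)
If layer 5 is active=no:
  actuator would be (0, 1)
Observed (0, 1), so layer 5 was idle.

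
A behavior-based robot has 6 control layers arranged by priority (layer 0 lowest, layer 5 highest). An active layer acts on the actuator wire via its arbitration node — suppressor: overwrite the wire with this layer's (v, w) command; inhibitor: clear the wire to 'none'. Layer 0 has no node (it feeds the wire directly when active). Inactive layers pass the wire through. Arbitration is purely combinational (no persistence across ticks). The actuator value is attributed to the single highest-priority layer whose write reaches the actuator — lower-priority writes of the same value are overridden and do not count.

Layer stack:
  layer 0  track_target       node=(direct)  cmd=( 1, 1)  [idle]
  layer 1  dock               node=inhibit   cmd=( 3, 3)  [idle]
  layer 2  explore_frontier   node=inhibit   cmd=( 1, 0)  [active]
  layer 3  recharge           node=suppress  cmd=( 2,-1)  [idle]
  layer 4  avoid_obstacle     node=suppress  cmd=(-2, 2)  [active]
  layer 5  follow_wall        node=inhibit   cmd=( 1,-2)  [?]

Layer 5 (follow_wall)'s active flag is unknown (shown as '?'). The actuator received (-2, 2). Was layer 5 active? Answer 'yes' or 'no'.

If layer 5 is active=yes:
  actuator would be none
If layer 5 is active=no:
  actuator would be (-2, 2)
Observed (-2, 2), so layer 5 was idle.

no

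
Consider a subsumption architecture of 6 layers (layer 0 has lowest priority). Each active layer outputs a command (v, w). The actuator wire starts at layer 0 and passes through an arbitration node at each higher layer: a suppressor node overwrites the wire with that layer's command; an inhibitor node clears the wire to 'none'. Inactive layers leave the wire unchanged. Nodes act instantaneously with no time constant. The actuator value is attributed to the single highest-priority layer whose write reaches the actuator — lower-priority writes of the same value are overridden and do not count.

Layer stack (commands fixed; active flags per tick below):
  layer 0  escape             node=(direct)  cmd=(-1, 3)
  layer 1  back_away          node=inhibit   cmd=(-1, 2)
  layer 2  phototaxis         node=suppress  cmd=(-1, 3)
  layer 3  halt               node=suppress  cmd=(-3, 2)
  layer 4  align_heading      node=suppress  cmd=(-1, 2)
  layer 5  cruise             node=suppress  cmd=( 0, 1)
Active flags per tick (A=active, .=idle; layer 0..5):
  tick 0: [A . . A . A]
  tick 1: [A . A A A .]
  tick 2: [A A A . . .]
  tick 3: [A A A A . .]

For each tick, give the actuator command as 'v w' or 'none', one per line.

0 1
-1 2
-1 3
-3 2

tick 0:
  L0 escape: active, feeds wire = (-1, 3)
  L1 back_away: idle → wire stays (-1, 3)
  L2 phototaxis: idle → wire stays (-1, 3)
  L3 halt: active, suppressor → wire = (-3, 2)
  L4 align_heading: idle → wire stays (-3, 2)
  L5 cruise: active, suppressor → wire = (0, 1)
  actuator = (0, 1)
tick 1:
  L0 escape: active, feeds wire = (-1, 3)
  L1 back_away: idle → wire stays (-1, 3)
  L2 phototaxis: active, suppressor → wire = (-1, 3)
  L3 halt: active, suppressor → wire = (-3, 2)
  L4 align_heading: active, suppressor → wire = (-1, 2)
  L5 cruise: idle → wire stays (-1, 2)
  actuator = (-1, 2)
tick 2:
  L0 escape: active, feeds wire = (-1, 3)
  L1 back_away: active, inhibitor → wire = none
  L2 phototaxis: active, suppressor → wire = (-1, 3)
  L3 halt: idle → wire stays (-1, 3)
  L4 align_heading: idle → wire stays (-1, 3)
  L5 cruise: idle → wire stays (-1, 3)
  actuator = (-1, 3)
tick 3:
  L0 escape: active, feeds wire = (-1, 3)
  L1 back_away: active, inhibitor → wire = none
  L2 phototaxis: active, suppressor → wire = (-1, 3)
  L3 halt: active, suppressor → wire = (-3, 2)
  L4 align_heading: idle → wire stays (-3, 2)
  L5 cruise: idle → wire stays (-3, 2)
  actuator = (-3, 2)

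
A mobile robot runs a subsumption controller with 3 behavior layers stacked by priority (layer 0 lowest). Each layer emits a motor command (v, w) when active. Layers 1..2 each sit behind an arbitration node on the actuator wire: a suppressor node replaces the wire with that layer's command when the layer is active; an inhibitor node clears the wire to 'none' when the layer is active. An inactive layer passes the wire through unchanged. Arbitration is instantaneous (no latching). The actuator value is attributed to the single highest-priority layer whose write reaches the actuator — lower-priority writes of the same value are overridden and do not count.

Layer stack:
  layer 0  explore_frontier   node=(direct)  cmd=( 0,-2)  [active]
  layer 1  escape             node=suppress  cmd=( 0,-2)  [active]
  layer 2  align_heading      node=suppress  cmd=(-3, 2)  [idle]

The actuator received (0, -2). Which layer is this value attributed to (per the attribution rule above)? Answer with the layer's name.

escape

[0] explore_frontier on; wire := (0, -2)
[1] escape on (suppress); wire := (0, -2)
[2] align_heading off; pass (0, -2)
output (0, -2)
last writer: layer 1 = escape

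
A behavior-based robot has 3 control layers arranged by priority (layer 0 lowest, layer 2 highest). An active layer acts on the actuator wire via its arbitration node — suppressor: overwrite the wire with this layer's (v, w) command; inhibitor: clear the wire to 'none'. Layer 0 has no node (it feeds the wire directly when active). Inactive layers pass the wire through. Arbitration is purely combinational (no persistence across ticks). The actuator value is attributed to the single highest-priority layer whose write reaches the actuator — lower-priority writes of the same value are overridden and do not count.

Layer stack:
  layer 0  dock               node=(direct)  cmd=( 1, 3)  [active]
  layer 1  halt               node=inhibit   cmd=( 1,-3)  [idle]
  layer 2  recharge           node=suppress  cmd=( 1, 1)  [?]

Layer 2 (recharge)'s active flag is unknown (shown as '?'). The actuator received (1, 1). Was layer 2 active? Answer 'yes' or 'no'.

If layer 2 is active=yes:
  actuator would be (1, 1)
If layer 2 is active=no:
  actuator would be (1, 3)
Observed (1, 1), so layer 2 was active.

yes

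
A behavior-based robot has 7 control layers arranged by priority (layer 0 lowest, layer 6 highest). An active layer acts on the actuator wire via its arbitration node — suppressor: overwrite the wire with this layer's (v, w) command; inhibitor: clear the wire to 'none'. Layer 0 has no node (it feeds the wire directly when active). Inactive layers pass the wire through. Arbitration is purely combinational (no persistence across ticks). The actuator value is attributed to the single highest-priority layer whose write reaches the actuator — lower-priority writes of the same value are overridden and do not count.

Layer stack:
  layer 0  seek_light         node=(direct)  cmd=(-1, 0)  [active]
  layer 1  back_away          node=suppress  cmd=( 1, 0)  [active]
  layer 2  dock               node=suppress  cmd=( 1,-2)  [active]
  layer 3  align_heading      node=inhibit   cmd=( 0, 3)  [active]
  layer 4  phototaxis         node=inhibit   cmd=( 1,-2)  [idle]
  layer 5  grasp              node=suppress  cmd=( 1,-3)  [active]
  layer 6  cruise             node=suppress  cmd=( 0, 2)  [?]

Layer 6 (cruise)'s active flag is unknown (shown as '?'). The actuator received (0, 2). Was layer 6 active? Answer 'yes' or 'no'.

If layer 6 is active=yes:
  actuator would be (0, 2)
If layer 6 is active=no:
  actuator would be (1, -3)
Observed (0, 2), so layer 6 was active.

yes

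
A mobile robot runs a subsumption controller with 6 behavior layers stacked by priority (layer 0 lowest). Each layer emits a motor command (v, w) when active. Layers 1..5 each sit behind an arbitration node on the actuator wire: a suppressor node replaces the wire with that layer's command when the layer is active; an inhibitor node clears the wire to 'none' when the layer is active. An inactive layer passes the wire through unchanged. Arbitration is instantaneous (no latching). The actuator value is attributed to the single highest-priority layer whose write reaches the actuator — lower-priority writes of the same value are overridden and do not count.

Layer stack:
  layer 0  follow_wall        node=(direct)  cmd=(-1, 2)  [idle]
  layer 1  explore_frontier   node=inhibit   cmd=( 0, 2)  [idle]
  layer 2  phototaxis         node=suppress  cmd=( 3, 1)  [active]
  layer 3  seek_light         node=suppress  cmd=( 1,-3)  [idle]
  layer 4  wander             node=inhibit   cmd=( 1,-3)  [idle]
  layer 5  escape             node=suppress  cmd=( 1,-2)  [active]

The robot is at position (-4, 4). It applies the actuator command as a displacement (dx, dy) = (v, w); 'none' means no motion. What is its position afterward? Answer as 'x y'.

-3 2

[0] follow_wall off; wire := none
[1] explore_frontier off; pass none
[2] phototaxis on (suppress); wire := (3, 1)
[3] seek_light off; pass (3, 1)
[4] wander off; pass (3, 1)
[5] escape on (suppress); wire := (1, -2)
output (1, -2)
position: (-4, 4) + (1, -2) = (-3, 2)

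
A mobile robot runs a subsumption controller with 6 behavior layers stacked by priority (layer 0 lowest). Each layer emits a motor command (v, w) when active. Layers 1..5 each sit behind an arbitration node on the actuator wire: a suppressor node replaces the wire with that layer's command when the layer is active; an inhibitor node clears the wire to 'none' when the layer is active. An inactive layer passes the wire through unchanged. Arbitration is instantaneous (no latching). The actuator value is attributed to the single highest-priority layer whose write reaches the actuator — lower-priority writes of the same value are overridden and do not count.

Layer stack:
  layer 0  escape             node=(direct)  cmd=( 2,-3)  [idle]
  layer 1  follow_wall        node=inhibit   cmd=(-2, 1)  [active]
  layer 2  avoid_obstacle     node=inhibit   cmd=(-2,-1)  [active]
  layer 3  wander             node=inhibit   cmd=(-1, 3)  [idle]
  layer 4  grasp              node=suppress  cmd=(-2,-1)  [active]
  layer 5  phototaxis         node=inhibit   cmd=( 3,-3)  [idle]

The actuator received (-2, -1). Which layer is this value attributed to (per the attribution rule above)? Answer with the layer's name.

layer 0 (escape) idle — none
layer 1 (follow_wall) active — inhibits: none
layer 2 (avoid_obstacle) active — inhibits: none
layer 3 (wander) idle — unchanged: none
layer 4 (grasp) active — suppresses: (-2, -1)
layer 5 (phototaxis) idle — unchanged: (-2, -1)
→ actuator (-2, -1)
last writer: layer 4 = grasp

grasp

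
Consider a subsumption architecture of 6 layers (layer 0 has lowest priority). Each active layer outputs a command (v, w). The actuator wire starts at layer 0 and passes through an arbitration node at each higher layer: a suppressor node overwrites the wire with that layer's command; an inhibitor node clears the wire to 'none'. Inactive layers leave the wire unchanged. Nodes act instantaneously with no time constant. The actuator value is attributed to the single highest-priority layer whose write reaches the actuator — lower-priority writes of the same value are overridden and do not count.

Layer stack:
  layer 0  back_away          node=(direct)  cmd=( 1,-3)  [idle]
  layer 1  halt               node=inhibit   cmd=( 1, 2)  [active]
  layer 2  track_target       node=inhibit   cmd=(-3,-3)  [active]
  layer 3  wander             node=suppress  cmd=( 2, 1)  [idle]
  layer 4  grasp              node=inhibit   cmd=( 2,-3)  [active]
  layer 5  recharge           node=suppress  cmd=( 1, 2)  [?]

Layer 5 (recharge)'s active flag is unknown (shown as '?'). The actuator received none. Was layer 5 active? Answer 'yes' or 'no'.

no

If layer 5 is active=yes:
  actuator would be (1, 2)
If layer 5 is active=no:
  actuator would be none
Observed none, so layer 5 was idle.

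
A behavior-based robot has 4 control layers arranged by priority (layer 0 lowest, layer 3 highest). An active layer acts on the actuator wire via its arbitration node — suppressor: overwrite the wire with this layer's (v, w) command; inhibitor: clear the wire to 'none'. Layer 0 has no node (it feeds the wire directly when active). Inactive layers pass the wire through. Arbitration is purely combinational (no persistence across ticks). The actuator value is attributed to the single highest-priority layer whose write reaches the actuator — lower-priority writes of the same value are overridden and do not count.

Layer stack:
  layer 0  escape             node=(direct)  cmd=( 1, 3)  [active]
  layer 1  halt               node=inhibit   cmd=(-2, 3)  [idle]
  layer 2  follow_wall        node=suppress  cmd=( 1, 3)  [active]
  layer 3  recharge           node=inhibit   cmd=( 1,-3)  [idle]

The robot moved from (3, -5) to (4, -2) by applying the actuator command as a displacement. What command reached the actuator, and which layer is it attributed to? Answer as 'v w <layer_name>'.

1 3 follow_wall

displacement = (4, -2) − (3, -5) = (1, 3)
[0] escape on; wire := (1, 3)
[1] halt off; pass (1, 3)
[2] follow_wall on (suppress); wire := (1, 3)
[3] recharge off; pass (1, 3)
output (1, 3) — from layer 2 (follow_wall)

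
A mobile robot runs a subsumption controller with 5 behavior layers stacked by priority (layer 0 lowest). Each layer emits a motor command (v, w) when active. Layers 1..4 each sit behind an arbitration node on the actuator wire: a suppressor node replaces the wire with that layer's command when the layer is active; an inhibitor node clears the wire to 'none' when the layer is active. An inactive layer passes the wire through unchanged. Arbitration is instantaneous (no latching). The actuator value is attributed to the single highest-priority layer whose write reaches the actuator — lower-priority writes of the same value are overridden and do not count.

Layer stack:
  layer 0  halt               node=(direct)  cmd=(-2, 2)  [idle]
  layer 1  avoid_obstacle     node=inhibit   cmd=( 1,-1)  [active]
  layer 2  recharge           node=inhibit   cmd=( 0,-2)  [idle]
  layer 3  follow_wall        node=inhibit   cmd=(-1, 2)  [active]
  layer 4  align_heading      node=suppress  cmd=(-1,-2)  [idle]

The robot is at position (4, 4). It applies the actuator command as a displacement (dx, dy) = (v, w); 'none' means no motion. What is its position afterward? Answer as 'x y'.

4 4

[0] halt off; wire := none
[1] avoid_obstacle on (inhibit); wire := none
[2] recharge off; pass none
[3] follow_wall on (inhibit); wire := none
[4] align_heading off; pass none
output none
position: (4, 4) + none = (4, 4)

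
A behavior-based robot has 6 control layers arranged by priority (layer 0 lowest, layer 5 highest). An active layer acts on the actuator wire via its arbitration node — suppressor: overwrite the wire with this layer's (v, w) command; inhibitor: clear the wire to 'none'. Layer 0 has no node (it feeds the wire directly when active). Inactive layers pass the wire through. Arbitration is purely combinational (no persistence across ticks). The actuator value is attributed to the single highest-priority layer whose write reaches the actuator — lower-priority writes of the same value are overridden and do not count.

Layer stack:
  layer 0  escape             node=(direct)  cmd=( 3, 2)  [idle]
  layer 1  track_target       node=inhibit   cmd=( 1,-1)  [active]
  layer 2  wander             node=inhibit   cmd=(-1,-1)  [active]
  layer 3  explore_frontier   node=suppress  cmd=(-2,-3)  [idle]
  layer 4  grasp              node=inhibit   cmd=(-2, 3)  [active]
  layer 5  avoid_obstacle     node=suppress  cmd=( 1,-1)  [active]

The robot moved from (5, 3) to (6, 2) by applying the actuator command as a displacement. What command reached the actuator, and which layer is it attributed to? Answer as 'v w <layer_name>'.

displacement = (6, 2) − (5, 3) = (1, -1)
[0] escape off; wire := none
[1] track_target on (inhibit); wire := none
[2] wander on (inhibit); wire := none
[3] explore_frontier off; pass none
[4] grasp on (inhibit); wire := none
[5] avoid_obstacle on (suppress); wire := (1, -1)
output (1, -1) — from layer 5 (avoid_obstacle)

1 -1 avoid_obstacle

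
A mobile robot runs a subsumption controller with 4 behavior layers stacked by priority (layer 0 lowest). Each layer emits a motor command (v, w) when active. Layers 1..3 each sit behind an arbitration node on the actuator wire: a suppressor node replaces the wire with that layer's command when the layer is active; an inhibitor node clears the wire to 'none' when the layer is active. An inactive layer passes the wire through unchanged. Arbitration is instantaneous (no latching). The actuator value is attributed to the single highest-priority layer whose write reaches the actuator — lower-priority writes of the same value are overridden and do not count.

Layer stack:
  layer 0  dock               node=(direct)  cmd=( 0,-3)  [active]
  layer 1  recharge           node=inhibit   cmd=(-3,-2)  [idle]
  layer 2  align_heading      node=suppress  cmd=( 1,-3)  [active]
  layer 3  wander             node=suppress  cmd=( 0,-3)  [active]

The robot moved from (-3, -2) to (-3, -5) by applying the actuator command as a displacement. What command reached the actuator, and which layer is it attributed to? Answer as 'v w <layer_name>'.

displacement = (-3, -5) − (-3, -2) = (0, -3)
[0] dock on; wire := (0, -3)
[1] recharge off; pass (0, -3)
[2] align_heading on (suppress); wire := (1, -3)
[3] wander on (suppress); wire := (0, -3)
output (0, -3) — from layer 3 (wander)

0 -3 wander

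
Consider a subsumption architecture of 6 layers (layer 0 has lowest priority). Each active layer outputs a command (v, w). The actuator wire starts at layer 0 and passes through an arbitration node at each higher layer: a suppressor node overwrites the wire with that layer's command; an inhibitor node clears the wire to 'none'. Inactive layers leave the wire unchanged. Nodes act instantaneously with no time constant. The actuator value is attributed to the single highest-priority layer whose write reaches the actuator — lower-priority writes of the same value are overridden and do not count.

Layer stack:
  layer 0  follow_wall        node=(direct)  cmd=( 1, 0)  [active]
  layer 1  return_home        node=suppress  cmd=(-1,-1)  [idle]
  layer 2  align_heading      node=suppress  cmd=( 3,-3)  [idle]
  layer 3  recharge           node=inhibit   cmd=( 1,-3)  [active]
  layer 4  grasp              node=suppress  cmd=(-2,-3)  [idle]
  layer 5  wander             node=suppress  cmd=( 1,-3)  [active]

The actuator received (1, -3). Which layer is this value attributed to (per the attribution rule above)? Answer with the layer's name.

wander

[0] follow_wall on; wire := (1, 0)
[1] return_home off; pass (1, 0)
[2] align_heading off; pass (1, 0)
[3] recharge on (inhibit); wire := none
[4] grasp off; pass none
[5] wander on (suppress); wire := (1, -3)
output (1, -3)
last writer: layer 5 = wander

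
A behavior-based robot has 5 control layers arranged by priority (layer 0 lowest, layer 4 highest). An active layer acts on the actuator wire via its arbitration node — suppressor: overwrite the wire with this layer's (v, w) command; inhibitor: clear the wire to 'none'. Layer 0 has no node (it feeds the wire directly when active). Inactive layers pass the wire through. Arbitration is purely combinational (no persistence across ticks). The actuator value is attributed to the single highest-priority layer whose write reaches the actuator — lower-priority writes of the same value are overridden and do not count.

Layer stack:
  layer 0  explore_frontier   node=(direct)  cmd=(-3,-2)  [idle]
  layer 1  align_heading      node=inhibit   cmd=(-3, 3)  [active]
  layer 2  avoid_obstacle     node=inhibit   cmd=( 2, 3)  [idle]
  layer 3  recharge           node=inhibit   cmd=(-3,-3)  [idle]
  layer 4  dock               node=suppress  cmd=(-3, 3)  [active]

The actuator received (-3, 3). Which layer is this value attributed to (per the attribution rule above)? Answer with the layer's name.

dock

L0 explore_frontier: idle → wire = none
L1 align_heading: active, inhibitor → wire = none
L2 avoid_obstacle: idle → wire stays none
L3 recharge: idle → wire stays none
L4 dock: active, suppressor → wire = (-3, 3)
actuator = (-3, 3)
last writer: layer 4 = dock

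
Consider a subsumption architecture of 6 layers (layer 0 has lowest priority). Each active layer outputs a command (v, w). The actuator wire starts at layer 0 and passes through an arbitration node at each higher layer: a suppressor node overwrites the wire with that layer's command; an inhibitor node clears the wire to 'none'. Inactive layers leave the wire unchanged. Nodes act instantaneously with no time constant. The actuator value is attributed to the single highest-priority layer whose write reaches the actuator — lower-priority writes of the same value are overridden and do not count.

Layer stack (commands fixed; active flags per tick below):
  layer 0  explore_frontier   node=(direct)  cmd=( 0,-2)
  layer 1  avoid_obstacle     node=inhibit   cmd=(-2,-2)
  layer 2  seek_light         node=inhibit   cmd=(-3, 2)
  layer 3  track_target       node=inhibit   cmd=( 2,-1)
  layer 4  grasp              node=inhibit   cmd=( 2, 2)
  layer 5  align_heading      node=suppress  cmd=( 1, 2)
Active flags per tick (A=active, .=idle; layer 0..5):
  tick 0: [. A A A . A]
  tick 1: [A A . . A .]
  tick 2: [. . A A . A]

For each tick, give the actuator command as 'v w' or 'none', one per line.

tick 0:
  layer 0 (explore_frontier) idle — none
  layer 1 (avoid_obstacle) active — inhibits: none
  layer 2 (seek_light) active — inhibits: none
  layer 3 (track_target) active — inhibits: none
  layer 4 (grasp) idle — unchanged: none
  layer 5 (align_heading) active — suppresses: (1, 2)
  → actuator (1, 2)
tick 1:
  layer 0 (explore_frontier) active — direct: (0, -2)
  layer 1 (avoid_obstacle) active — inhibits: none
  layer 2 (seek_light) idle — unchanged: none
  layer 3 (track_target) idle — unchanged: none
  layer 4 (grasp) active — inhibits: none
  layer 5 (align_heading) idle — unchanged: none
  → actuator none
tick 2:
  layer 0 (explore_frontier) idle — none
  layer 1 (avoid_obstacle) idle — unchanged: none
  layer 2 (seek_light) active — inhibits: none
  layer 3 (track_target) active — inhibits: none
  layer 4 (grasp) idle — unchanged: none
  layer 5 (align_heading) active — suppresses: (1, 2)
  → actuator (1, 2)

1 2
none
1 2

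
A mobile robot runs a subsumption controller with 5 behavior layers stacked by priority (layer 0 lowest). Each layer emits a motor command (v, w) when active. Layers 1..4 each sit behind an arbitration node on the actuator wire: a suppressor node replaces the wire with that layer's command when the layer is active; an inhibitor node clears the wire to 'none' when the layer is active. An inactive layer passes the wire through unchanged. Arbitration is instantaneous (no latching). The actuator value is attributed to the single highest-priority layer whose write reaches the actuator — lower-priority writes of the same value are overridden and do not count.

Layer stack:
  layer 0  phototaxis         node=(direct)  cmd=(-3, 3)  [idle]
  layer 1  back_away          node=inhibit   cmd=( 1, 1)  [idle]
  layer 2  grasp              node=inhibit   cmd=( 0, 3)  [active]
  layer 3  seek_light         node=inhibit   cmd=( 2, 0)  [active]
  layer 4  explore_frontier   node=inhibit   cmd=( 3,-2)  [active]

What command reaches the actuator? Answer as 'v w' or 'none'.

L0 phototaxis: idle → wire = none
L1 back_away: idle → wire stays none
L2 grasp: active, inhibitor → wire = none
L3 seek_light: active, inhibitor → wire = none
L4 explore_frontier: active, inhibitor → wire = none
actuator = none

none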